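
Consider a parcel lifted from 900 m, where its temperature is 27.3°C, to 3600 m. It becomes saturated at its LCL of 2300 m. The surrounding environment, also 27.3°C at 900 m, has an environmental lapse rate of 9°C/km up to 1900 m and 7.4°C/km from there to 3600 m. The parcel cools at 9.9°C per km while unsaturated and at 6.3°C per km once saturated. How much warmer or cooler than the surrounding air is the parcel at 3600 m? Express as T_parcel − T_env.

-0.47°C (parcel cooler than environment)

Parcel:
  From 900 m to 2300 m (dry): cools by 9.9 × 1.4 = 13.86°C, giving 13.44°C.
  From 2300 m to 3600 m (saturated): cools by 6.3 × 1.3 = 8.19°C, giving 5.25°C.
Environment:
  From 900 m to 1900 m (environment, lower layer): cools by 9 × 1 = 9°C, giving 18.3°C.
  From 1900 m to 3600 m (environment, upper layer): cools by 7.4 × 1.7 = 12.58°C, giving 5.72°C.
T_parcel − T_env = 5.25 − 5.72 = -0.47°C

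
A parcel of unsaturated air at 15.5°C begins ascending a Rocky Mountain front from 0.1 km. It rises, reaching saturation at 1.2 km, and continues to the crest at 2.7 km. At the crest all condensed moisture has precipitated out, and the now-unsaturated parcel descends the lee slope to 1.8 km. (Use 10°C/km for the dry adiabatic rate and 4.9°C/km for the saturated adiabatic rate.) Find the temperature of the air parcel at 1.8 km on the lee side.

6.15°C

Dry to 1200 m: -10 × 1.1 km = -11°C, so T = 4.5°C.
Saturated to 2700 m: -4.9 × 1.5 km = -7.35°C, so T = -2.85°C.
Dry descent to 1800 m: +10 × 0.9 km = +9°C, so T = 6.15°C.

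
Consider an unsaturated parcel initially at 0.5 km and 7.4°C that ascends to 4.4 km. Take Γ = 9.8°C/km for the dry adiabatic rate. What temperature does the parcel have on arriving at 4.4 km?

500–4400 m, dry adiabatic: Δz = 3.9 km ⇒ ΔT = -38.22°C; T = -30.82°C

-30.82°C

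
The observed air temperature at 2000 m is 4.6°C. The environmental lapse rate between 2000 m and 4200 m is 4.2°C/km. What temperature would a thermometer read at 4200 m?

From 2000 m to 4200 m (environmental): cools by 4.2 × 2.2 = 9.24°C, giving -4.64°C.

-4.64°C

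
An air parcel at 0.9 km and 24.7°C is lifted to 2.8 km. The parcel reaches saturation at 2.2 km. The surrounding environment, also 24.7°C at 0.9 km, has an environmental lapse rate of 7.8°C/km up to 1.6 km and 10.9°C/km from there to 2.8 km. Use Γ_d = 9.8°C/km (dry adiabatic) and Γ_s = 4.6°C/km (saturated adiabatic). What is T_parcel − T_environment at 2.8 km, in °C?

Parcel:
  From 900 m to 2200 m (dry): cools by 9.8 × 1.3 = 12.74°C, giving 11.96°C.
  From 2200 m to 2800 m (saturated): cools by 4.6 × 0.6 = 2.76°C, giving 9.2°C.
Environment:
  From 900 m to 1600 m (environment, lower layer): cools by 7.8 × 0.7 = 5.46°C, giving 19.24°C.
  From 1600 m to 2800 m (environment, upper layer): cools by 10.9 × 1.2 = 13.08°C, giving 6.16°C.
T_parcel − T_env = 9.2 − 6.16 = +3.04°C

+3.04°C (parcel warmer than environment)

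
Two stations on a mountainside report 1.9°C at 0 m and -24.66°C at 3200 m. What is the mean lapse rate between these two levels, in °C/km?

8.3°C/km

Γ = −ΔT/Δz = (1.9 − (-24.66)) / (3200 − 0) m
  = 26.56°C / 3.2 km = 8.3°C/km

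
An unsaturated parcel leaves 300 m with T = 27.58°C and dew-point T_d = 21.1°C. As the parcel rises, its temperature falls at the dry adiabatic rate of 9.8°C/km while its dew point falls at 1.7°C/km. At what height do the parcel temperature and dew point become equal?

T and T_d converge at 9.8 − 1.7 = 8.1°C per km
Height above start = (27.58 − 21.1) / 8.1 = 0.8 km
LCL altitude = 300 m + 800 m = 1100 m

1100 m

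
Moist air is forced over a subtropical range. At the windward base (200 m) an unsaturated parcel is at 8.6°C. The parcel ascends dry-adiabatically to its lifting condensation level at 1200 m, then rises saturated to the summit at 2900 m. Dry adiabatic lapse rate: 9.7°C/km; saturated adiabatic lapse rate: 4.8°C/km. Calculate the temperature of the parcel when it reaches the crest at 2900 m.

-9.26°C

Dry to 1200 m: -9.7 × 1 km = -9.7°C, so T = -1.1°C.
Saturated to 2900 m: -4.8 × 1.7 km = -8.16°C, so T = -9.26°C.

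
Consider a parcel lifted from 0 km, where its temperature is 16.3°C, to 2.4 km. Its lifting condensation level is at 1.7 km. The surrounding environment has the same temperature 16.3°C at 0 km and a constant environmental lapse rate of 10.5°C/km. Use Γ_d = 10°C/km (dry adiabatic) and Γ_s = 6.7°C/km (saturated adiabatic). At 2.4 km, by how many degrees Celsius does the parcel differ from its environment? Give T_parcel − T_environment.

Parcel:
  From 0 m to 1700 m (dry): cools by 10 × 1.7 = 17°C, giving -0.7°C.
  From 1700 m to 2400 m (saturated): cools by 6.7 × 0.7 = 4.69°C, giving -5.39°C.
Environment:
  From 0 m to 2400 m (environment): cools by 10.5 × 2.4 = 25.2°C, giving -8.9°C.
T_parcel − T_env = -5.39 − (-8.9) = +3.51°C

+3.51°C (parcel warmer than environment)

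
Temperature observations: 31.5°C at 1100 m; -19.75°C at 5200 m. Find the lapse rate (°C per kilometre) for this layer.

12.5°C/km

Γ = −ΔT/Δz = (31.5 − (-19.75)) / (5200 − 1100) m
  = 51.25°C / 4.1 km = 12.5°C/km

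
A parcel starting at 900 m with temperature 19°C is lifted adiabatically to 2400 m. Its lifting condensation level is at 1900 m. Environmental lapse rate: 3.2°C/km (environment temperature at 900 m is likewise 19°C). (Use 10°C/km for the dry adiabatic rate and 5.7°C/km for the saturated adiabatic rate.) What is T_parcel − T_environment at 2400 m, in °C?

-8.05°C (parcel cooler than environment)

Parcel:
  Dry to 1900 m: -10 × 1 km = -10°C, so T = 9°C.
  Saturated to 2400 m: -5.7 × 0.5 km = -2.85°C, so T = 6.15°C.
Environment:
  Environment to 2400 m: -3.2 × 1.5 km = -4.8°C, so T = 14.2°C.
T_parcel − T_env = 6.15 − 14.2 = -8.05°C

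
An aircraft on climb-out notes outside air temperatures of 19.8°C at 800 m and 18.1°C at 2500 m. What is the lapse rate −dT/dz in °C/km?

Γ = −ΔT/Δz = (19.8 − 18.1) / (2500 − 800) m
  = 1.7°C / 1.7 km = 1°C/km

1°C/km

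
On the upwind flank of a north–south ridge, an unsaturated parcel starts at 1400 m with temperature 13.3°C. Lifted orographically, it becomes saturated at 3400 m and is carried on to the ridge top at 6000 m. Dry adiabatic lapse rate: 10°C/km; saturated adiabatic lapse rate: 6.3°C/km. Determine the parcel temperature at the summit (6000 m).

1400 → 3400 m (dry, 10°C/km): ΔT = -10 × 2 = -20°C → T = -6.7°C
3400 → 6000 m (saturated, 6.3°C/km): ΔT = -6.3 × 2.6 = -16.38°C → T = -23.08°C

-23.08°C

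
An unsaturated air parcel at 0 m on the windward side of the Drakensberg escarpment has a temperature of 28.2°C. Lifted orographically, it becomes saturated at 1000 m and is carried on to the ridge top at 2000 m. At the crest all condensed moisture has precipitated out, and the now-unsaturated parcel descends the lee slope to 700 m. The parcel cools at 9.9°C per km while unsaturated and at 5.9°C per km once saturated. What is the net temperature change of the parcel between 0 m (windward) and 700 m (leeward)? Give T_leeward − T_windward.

-2.93°C

From 0 m to 1000 m (dry): cools by 9.9 × 1 = 9.9°C, giving 18.3°C.
From 1000 m to 2000 m (saturated): cools by 5.9 × 1 = 5.9°C, giving 12.4°C.
From 2000 m to 700 m (dry descent): warms by 9.9 × 1.3 = 12.87°C, giving 25.27°C.
Net change vs windward start: 25.27 − 28.2 = -2.93°C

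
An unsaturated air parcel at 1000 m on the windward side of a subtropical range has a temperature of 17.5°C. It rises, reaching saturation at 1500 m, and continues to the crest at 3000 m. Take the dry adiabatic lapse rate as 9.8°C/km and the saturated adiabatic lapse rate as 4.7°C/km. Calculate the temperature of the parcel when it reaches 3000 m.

5.55°C

1000–1500 m, dry: Δz = 0.5 km ⇒ ΔT = -4.9°C; T = 12.6°C
1500–3000 m, saturated: Δz = 1.5 km ⇒ ΔT = -7.05°C; T = 5.55°C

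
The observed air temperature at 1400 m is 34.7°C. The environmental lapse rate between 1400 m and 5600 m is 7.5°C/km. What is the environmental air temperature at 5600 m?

3.2°C

From 1400 m to 5600 m (environmental): cools by 7.5 × 4.2 = 31.5°C, giving 3.2°C.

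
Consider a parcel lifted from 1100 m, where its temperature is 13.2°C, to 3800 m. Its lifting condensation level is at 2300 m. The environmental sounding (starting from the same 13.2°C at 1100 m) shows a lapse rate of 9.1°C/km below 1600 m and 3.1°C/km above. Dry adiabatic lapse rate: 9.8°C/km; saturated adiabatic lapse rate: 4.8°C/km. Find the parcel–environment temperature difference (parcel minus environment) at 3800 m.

Parcel:
  From 1100 m to 2300 m (dry): cools by 9.8 × 1.2 = 11.76°C, giving 1.44°C.
  From 2300 m to 3800 m (saturated): cools by 4.8 × 1.5 = 7.2°C, giving -5.76°C.
Environment:
  From 1100 m to 1600 m (environment, lower layer): cools by 9.1 × 0.5 = 4.55°C, giving 8.65°C.
  From 1600 m to 3800 m (environment, upper layer): cools by 3.1 × 2.2 = 6.82°C, giving 1.83°C.
T_parcel − T_env = -5.76 − 1.83 = -7.59°C

-7.59°C (parcel cooler than environment)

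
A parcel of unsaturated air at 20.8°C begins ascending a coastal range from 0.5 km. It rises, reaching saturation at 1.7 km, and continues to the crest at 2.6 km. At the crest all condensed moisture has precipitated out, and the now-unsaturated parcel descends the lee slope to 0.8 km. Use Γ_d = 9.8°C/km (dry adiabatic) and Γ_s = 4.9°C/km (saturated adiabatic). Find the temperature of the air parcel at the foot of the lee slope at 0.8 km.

22.27°C

500 → 1700 m (dry, 9.8°C/km): ΔT = -9.8 × 1.2 = -11.76°C → T = 9.04°C
1700 → 2600 m (saturated, 4.9°C/km): ΔT = -4.9 × 0.9 = -4.41°C → T = 4.63°C
2600 → 800 m (dry descent, 9.8°C/km): ΔT = +9.8 × 1.8 = +17.64°C → T = 22.27°C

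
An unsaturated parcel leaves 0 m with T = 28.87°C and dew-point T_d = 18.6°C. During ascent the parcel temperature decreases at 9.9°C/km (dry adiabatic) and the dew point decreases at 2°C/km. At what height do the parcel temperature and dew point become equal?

T and T_d converge at 9.9 − 2 = 7.9°C per km
Height above start = (28.87 − 18.6) / 7.9 = 1.3 km
LCL altitude = 0 m + 1300 m = 1300 m

1300 m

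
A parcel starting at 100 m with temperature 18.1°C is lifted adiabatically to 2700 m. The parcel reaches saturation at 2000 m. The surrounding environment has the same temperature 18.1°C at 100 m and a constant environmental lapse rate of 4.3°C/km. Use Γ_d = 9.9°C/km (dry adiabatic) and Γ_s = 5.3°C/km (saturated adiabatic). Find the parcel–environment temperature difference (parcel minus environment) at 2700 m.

-11.34°C (parcel cooler than environment)

Parcel:
  100–2000 m, dry: Δz = 1.9 km ⇒ ΔT = -18.81°C; T = -0.71°C
  2000–2700 m, saturated: Δz = 0.7 km ⇒ ΔT = -3.71°C; T = -4.42°C
Environment:
  100–2700 m, environment: Δz = 2.6 km ⇒ ΔT = -11.18°C; T = 6.92°C
T_parcel − T_env = -4.42 − 6.92 = -11.34°C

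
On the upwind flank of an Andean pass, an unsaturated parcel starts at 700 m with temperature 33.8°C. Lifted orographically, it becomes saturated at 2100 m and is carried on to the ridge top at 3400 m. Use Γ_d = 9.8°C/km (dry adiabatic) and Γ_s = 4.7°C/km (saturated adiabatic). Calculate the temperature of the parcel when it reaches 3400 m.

13.97°C

From 700 m to 2100 m (dry): cools by 9.8 × 1.4 = 13.72°C, giving 20.08°C.
From 2100 m to 3400 m (saturated): cools by 4.7 × 1.3 = 6.11°C, giving 13.97°C.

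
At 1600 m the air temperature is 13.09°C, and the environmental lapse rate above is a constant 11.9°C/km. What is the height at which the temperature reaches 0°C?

Height above start = (13.09 − 0) / 11.9 = 1.1 km
Altitude = 1600 m + 1100 m = 2700 m

2700 m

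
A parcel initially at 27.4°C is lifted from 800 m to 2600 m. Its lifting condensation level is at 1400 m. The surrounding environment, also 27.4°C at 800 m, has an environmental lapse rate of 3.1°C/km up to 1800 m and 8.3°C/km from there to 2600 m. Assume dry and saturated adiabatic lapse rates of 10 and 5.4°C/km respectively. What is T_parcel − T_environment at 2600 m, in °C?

Parcel:
  800–1400 m, dry: Δz = 0.6 km ⇒ ΔT = -6°C; T = 21.4°C
  1400–2600 m, saturated: Δz = 1.2 km ⇒ ΔT = -6.48°C; T = 14.92°C
Environment:
  800–1800 m, environment, lower layer: Δz = 1 km ⇒ ΔT = -3.1°C; T = 24.3°C
  1800–2600 m, environment, upper layer: Δz = 0.8 km ⇒ ΔT = -6.64°C; T = 17.66°C
T_parcel − T_env = 14.92 − 17.66 = -2.74°C

-2.74°C (parcel cooler than environment)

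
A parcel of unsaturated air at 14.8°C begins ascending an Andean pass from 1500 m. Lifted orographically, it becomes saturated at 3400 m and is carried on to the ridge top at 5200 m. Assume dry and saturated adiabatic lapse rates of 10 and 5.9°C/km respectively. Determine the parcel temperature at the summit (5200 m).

-14.82°C

Dry to 3400 m: -10 × 1.9 km = -19°C, so T = -4.2°C.
Saturated to 5200 m: -5.9 × 1.8 km = -10.62°C, so T = -14.82°C.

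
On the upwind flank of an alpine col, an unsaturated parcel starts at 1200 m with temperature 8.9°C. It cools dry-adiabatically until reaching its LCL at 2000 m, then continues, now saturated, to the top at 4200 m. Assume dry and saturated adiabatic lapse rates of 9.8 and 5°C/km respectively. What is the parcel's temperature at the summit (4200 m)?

1200 → 2000 m (dry, 9.8°C/km): ΔT = -9.8 × 0.8 = -7.84°C → T = 1.06°C
2000 → 4200 m (saturated, 5°C/km): ΔT = -5 × 2.2 = -11°C → T = -9.94°C

-9.94°C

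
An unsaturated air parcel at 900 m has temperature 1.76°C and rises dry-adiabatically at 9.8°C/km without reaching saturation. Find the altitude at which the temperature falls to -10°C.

Height above start = (1.76 − (-10)) / 9.8 = 1.2 km
Altitude = 900 m + 1200 m = 2100 m

2100 m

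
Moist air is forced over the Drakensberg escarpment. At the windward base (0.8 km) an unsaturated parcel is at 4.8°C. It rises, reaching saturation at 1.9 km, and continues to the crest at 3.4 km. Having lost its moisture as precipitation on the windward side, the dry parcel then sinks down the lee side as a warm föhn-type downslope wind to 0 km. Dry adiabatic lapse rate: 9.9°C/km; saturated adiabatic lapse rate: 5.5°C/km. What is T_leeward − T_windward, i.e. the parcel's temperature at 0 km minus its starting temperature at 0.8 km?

+14.52°C

800–1900 m, dry: Δz = 1.1 km ⇒ ΔT = -10.89°C; T = -6.09°C
1900–3400 m, saturated: Δz = 1.5 km ⇒ ΔT = -8.25°C; T = -14.34°C
3400–0 m, dry descent: Δz = 3.4 km ⇒ ΔT = +33.66°C; T = 19.32°C
Net change vs windward start: 19.32 − 4.8 = +14.52°C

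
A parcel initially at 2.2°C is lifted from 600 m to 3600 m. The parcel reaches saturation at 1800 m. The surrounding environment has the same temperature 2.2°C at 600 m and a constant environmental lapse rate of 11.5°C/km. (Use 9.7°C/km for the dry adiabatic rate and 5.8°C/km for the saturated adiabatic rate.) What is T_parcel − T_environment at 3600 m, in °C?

Parcel:
  600 → 1800 m (dry, 9.7°C/km): ΔT = -9.7 × 1.2 = -11.64°C → T = -9.44°C
  1800 → 3600 m (saturated, 5.8°C/km): ΔT = -5.8 × 1.8 = -10.44°C → T = -19.88°C
Environment:
  600 → 3600 m (environment, 11.5°C/km): ΔT = -11.5 × 3 = -34.5°C → T = -32.3°C
T_parcel − T_env = -19.88 − (-32.3) = +12.42°C

+12.42°C (parcel warmer than environment)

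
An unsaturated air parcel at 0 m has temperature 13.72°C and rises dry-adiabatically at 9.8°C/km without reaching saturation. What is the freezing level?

1400 m

Height above start = (13.72 − 0) / 9.8 = 1.4 km
Altitude = 0 m + 1400 m = 1400 m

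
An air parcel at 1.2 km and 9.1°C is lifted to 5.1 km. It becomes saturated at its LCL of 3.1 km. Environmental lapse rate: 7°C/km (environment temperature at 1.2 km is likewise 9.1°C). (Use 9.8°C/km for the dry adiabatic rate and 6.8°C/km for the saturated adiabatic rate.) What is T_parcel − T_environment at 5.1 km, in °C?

Parcel:
  From 1200 m to 3100 m (dry): cools by 9.8 × 1.9 = 18.62°C, giving -9.52°C.
  From 3100 m to 5100 m (saturated): cools by 6.8 × 2 = 13.6°C, giving -23.12°C.
Environment:
  From 1200 m to 5100 m (environment): cools by 7 × 3.9 = 27.3°C, giving -18.2°C.
T_parcel − T_env = -23.12 − (-18.2) = -4.92°C

-4.92°C (parcel cooler than environment)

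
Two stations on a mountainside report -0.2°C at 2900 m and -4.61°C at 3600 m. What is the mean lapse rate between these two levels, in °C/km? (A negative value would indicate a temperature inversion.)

6.3°C/km

Γ = −ΔT/Δz = (-0.2 − (-4.61)) / (3600 − 2900) m
  = 4.41°C / 0.7 km = 6.3°C/km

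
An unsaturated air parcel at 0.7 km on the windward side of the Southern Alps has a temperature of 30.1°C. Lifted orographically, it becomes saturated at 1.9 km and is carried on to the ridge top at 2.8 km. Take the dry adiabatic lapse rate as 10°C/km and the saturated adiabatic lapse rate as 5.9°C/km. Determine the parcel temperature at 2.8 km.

12.79°C

From 700 m to 1900 m (dry): cools by 10 × 1.2 = 12°C, giving 18.1°C.
From 1900 m to 2800 m (saturated): cools by 5.9 × 0.9 = 5.31°C, giving 12.79°C.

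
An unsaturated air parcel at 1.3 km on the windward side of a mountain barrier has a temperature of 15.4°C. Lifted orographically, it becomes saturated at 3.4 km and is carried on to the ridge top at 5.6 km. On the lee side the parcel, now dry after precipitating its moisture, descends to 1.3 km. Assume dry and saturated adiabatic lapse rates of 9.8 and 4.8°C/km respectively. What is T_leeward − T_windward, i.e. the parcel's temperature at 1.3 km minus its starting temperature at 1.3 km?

+11°C

From 1300 m to 3400 m (dry): cools by 9.8 × 2.1 = 20.58°C, giving -5.18°C.
From 3400 m to 5600 m (saturated): cools by 4.8 × 2.2 = 10.56°C, giving -15.74°C.
From 5600 m to 1300 m (dry descent): warms by 9.8 × 4.3 = 42.14°C, giving 26.4°C.
Net change vs windward start: 26.4 − 15.4 = +11°C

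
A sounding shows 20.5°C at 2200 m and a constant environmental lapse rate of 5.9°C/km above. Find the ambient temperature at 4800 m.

5.16°C

2200–4800 m, environmental: Δz = 2.6 km ⇒ ΔT = -15.34°C; T = 5.16°C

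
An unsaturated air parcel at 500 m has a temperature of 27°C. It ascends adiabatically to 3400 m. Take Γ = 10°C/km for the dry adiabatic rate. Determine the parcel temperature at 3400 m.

-2°C

Dry adiabatic to 3400 m: -10 × 2.9 km = -29°C, so T = -2°C.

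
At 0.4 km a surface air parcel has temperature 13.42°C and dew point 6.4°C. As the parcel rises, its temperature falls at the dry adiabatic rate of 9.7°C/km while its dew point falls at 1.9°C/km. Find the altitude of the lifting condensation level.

1.3 km

T and T_d converge at 9.7 − 1.9 = 7.8°C per km
Height above start = (13.42 − 6.4) / 7.8 = 0.9 km
LCL altitude = 400 m + 900 m = 1300 m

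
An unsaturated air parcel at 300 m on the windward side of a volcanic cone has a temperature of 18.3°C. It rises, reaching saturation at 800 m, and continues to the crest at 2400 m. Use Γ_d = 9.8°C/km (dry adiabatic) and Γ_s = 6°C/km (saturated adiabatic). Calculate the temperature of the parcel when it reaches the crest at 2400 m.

Dry to 800 m: -9.8 × 0.5 km = -4.9°C, so T = 13.4°C.
Saturated to 2400 m: -6 × 1.6 km = -9.6°C, so T = 3.8°C.

3.8°C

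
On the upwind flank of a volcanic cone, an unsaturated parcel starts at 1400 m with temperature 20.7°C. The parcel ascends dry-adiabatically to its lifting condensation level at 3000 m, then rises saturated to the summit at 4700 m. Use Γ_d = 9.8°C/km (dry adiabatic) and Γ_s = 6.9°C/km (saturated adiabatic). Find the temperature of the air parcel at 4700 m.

-6.71°C

1400 → 3000 m (dry, 9.8°C/km): ΔT = -9.8 × 1.6 = -15.68°C → T = 5.02°C
3000 → 4700 m (saturated, 6.9°C/km): ΔT = -6.9 × 1.7 = -11.73°C → T = -6.71°C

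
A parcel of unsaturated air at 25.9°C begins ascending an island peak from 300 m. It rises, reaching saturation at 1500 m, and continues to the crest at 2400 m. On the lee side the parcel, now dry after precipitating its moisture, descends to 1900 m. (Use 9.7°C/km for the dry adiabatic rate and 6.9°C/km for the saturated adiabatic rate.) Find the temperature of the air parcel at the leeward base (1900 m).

300–1500 m, dry: Δz = 1.2 km ⇒ ΔT = -11.64°C; T = 14.26°C
1500–2400 m, saturated: Δz = 0.9 km ⇒ ΔT = -6.21°C; T = 8.05°C
2400–1900 m, dry descent: Δz = 0.5 km ⇒ ΔT = +4.85°C; T = 12.9°C

12.9°C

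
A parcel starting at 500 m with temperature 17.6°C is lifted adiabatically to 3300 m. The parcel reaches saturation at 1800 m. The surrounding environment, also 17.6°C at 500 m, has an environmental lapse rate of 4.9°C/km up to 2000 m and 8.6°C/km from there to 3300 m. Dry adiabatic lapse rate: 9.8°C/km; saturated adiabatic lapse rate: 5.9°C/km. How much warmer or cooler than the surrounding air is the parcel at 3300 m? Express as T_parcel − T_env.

-3.06°C (parcel cooler than environment)

Parcel:
  500 → 1800 m (dry, 9.8°C/km): ΔT = -9.8 × 1.3 = -12.74°C → T = 4.86°C
  1800 → 3300 m (saturated, 5.9°C/km): ΔT = -5.9 × 1.5 = -8.85°C → T = -3.99°C
Environment:
  500 → 2000 m (environment, lower layer, 4.9°C/km): ΔT = -4.9 × 1.5 = -7.35°C → T = 10.25°C
  2000 → 3300 m (environment, upper layer, 8.6°C/km): ΔT = -8.6 × 1.3 = -11.18°C → T = -0.93°C
T_parcel − T_env = -3.99 − (-0.93) = -3.06°C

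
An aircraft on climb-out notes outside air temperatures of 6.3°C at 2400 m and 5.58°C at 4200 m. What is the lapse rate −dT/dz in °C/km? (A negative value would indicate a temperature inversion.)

Γ = −ΔT/Δz = (6.3 − 5.58) / (4200 − 2400) m
  = 0.72°C / 1.8 km = 0.4°C/km

0.4°C/km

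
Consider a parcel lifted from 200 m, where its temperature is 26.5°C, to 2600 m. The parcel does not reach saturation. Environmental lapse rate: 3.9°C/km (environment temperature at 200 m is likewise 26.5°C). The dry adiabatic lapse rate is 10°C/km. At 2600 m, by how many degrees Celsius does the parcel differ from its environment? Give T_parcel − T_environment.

-14.64°C (parcel cooler than environment)

Parcel:
  200 → 2600 m (dry, 10°C/km): ΔT = -10 × 2.4 = -24°C → T = 2.5°C
Environment:
  200 → 2600 m (environment, 3.9°C/km): ΔT = -3.9 × 2.4 = -9.36°C → T = 17.14°C
T_parcel − T_env = 2.5 − 17.14 = -14.64°C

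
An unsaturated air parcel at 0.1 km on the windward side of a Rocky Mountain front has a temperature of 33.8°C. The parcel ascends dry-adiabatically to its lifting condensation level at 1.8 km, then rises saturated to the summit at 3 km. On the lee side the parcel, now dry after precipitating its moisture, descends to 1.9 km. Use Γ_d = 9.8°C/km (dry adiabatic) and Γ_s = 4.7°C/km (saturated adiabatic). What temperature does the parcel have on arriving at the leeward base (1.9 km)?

100 → 1800 m (dry, 9.8°C/km): ΔT = -9.8 × 1.7 = -16.66°C → T = 17.14°C
1800 → 3000 m (saturated, 4.7°C/km): ΔT = -4.7 × 1.2 = -5.64°C → T = 11.5°C
3000 → 1900 m (dry descent, 9.8°C/km): ΔT = +9.8 × 1.1 = +10.78°C → T = 22.28°C

22.28°C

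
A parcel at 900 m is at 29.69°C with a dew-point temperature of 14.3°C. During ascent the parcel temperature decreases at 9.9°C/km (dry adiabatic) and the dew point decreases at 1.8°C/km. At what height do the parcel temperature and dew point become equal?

2800 m

T and T_d converge at 9.9 − 1.8 = 8.1°C per km
Height above start = (29.69 − 14.3) / 8.1 = 1.9 km
LCL altitude = 900 m + 1900 m = 2800 m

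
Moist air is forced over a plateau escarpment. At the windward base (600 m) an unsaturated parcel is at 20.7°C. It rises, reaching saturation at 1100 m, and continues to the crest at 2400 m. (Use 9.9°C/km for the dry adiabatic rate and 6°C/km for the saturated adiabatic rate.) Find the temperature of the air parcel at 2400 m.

7.95°C

600–1100 m, dry: Δz = 0.5 km ⇒ ΔT = -4.95°C; T = 15.75°C
1100–2400 m, saturated: Δz = 1.3 km ⇒ ΔT = -7.8°C; T = 7.95°C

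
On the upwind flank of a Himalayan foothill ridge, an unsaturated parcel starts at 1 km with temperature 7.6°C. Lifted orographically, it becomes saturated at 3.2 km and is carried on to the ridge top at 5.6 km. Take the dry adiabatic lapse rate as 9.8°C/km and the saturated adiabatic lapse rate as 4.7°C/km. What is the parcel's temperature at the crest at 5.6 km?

-25.24°C

1000–3200 m, dry: Δz = 2.2 km ⇒ ΔT = -21.56°C; T = -13.96°C
3200–5600 m, saturated: Δz = 2.4 km ⇒ ΔT = -11.28°C; T = -25.24°C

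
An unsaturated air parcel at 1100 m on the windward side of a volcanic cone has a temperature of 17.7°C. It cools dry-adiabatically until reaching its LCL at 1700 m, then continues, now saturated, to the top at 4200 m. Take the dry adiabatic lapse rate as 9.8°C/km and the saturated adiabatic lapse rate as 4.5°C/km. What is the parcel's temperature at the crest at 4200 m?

0.57°C

1100 → 1700 m (dry, 9.8°C/km): ΔT = -9.8 × 0.6 = -5.88°C → T = 11.82°C
1700 → 4200 m (saturated, 4.5°C/km): ΔT = -4.5 × 2.5 = -11.25°C → T = 0.57°C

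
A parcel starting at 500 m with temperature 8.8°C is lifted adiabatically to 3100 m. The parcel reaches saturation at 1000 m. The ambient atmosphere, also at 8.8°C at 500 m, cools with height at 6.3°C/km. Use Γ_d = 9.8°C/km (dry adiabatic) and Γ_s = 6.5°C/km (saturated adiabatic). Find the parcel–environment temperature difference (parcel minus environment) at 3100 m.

Parcel:
  500–1000 m, dry: Δz = 0.5 km ⇒ ΔT = -4.9°C; T = 3.9°C
  1000–3100 m, saturated: Δz = 2.1 km ⇒ ΔT = -13.65°C; T = -9.75°C
Environment:
  500–3100 m, environment: Δz = 2.6 km ⇒ ΔT = -16.38°C; T = -7.58°C
T_parcel − T_env = -9.75 − (-7.58) = -2.17°C

-2.17°C (parcel cooler than environment)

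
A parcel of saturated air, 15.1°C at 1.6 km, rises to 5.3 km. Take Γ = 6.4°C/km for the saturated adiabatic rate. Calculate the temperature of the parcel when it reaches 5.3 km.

-8.58°C

From 1600 m to 5300 m (saturated adiabatic): cools by 6.4 × 3.7 = 23.68°C, giving -8.58°C.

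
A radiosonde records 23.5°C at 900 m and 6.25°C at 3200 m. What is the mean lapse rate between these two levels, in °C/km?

7.5°C/km

Γ = −ΔT/Δz = (23.5 − 6.25) / (3200 − 900) m
  = 17.25°C / 2.3 km = 7.5°C/km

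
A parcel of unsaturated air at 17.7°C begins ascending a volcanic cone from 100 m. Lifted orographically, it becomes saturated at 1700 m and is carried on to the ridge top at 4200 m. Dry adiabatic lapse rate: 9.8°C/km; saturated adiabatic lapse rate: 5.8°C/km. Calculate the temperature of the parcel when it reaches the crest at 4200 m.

-12.48°C

100 → 1700 m (dry, 9.8°C/km): ΔT = -9.8 × 1.6 = -15.68°C → T = 2.02°C
1700 → 4200 m (saturated, 5.8°C/km): ΔT = -5.8 × 2.5 = -14.5°C → T = -12.48°C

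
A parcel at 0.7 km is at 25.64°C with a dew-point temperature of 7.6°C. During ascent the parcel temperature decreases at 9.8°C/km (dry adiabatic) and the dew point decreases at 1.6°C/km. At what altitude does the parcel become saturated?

T and T_d converge at 9.8 − 1.6 = 8.2°C per km
Height above start = (25.64 − 7.6) / 8.2 = 2.2 km
LCL altitude = 700 m + 2200 m = 2900 m

2.9 km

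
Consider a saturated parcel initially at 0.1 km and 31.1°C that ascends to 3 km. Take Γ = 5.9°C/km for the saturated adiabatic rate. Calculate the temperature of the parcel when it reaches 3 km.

13.99°C

Saturated adiabatic to 3000 m: -5.9 × 2.9 km = -17.11°C, so T = 13.99°C.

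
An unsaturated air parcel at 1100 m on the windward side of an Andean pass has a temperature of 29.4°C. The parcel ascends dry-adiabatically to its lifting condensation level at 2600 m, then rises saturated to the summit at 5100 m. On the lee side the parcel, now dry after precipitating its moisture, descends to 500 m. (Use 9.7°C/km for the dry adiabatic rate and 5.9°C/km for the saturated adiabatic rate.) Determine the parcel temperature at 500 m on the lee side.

44.72°C

1100 → 2600 m (dry, 9.7°C/km): ΔT = -9.7 × 1.5 = -14.55°C → T = 14.85°C
2600 → 5100 m (saturated, 5.9°C/km): ΔT = -5.9 × 2.5 = -14.75°C → T = 0.1°C
5100 → 500 m (dry descent, 9.7°C/km): ΔT = +9.7 × 4.6 = +44.62°C → T = 44.72°C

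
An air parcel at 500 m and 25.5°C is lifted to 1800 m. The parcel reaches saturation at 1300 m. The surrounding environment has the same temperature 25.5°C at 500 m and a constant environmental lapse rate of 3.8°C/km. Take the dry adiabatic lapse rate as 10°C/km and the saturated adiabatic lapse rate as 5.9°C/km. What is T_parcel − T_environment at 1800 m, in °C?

-6.01°C (parcel cooler than environment)

Parcel:
  500–1300 m, dry: Δz = 0.8 km ⇒ ΔT = -8°C; T = 17.5°C
  1300–1800 m, saturated: Δz = 0.5 km ⇒ ΔT = -2.95°C; T = 14.55°C
Environment:
  500–1800 m, environment: Δz = 1.3 km ⇒ ΔT = -4.94°C; T = 20.56°C
T_parcel − T_env = 14.55 − 20.56 = -6.01°C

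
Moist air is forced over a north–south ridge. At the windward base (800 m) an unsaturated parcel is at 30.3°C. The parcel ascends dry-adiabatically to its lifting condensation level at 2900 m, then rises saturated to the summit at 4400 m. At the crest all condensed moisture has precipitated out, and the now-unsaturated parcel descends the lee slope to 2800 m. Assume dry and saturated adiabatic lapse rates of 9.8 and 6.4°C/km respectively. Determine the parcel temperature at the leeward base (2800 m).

15.8°C

800 → 2900 m (dry, 9.8°C/km): ΔT = -9.8 × 2.1 = -20.58°C → T = 9.72°C
2900 → 4400 m (saturated, 6.4°C/km): ΔT = -6.4 × 1.5 = -9.6°C → T = 0.12°C
4400 → 2800 m (dry descent, 9.8°C/km): ΔT = +9.8 × 1.6 = +15.68°C → T = 15.8°C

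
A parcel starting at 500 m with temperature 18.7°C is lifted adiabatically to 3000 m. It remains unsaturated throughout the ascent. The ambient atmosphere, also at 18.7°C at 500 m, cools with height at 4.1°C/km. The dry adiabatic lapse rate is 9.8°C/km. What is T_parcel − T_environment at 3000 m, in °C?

-14.25°C (parcel cooler than environment)

Parcel:
  From 500 m to 3000 m (dry): cools by 9.8 × 2.5 = 24.5°C, giving -5.8°C.
Environment:
  From 500 m to 3000 m (environment): cools by 4.1 × 2.5 = 10.25°C, giving 8.45°C.
T_parcel − T_env = -5.8 − 8.45 = -14.25°C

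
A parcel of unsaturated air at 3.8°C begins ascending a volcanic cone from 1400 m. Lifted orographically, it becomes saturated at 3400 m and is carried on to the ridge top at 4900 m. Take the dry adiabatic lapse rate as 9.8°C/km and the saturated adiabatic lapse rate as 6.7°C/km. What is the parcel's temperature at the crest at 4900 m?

-25.85°C

Dry to 3400 m: -9.8 × 2 km = -19.6°C, so T = -15.8°C.
Saturated to 4900 m: -6.7 × 1.5 km = -10.05°C, so T = -25.85°C.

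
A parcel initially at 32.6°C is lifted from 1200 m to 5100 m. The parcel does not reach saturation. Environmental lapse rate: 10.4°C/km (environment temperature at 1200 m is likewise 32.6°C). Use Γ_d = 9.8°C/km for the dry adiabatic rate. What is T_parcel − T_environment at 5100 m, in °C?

+2.34°C (parcel warmer than environment)

Parcel:
  Dry to 5100 m: -9.8 × 3.9 km = -38.22°C, so T = -5.62°C.
Environment:
  Environment to 5100 m: -10.4 × 3.9 km = -40.56°C, so T = -7.96°C.
T_parcel − T_env = -5.62 − (-7.96) = +2.34°C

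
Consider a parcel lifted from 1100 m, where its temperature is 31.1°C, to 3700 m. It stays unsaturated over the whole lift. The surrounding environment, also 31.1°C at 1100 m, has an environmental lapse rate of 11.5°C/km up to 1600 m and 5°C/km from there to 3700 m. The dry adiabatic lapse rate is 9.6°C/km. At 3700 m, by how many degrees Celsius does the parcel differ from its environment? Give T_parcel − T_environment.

Parcel:
  Dry to 3700 m: -9.6 × 2.6 km = -24.96°C, so T = 6.14°C.
Environment:
  Environment, lower layer to 1600 m: -11.5 × 0.5 km = -5.75°C, so T = 25.35°C.
  Environment, upper layer to 3700 m: -5 × 2.1 km = -10.5°C, so T = 14.85°C.
T_parcel − T_env = 6.14 − 14.85 = -8.71°C

-8.71°C (parcel cooler than environment)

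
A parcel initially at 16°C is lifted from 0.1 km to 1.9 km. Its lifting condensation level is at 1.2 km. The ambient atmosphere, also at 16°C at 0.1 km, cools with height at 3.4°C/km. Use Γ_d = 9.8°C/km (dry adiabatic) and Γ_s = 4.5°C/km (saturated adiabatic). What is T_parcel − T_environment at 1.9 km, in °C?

-7.81°C (parcel cooler than environment)

Parcel:
  100–1200 m, dry: Δz = 1.1 km ⇒ ΔT = -10.78°C; T = 5.22°C
  1200–1900 m, saturated: Δz = 0.7 km ⇒ ΔT = -3.15°C; T = 2.07°C
Environment:
  100–1900 m, environment: Δz = 1.8 km ⇒ ΔT = -6.12°C; T = 9.88°C
T_parcel − T_env = 2.07 − 9.88 = -7.81°C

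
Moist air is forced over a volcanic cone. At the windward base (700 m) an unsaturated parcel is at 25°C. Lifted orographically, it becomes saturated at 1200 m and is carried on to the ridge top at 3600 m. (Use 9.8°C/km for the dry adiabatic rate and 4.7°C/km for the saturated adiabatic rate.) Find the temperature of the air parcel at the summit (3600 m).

Dry to 1200 m: -9.8 × 0.5 km = -4.9°C, so T = 20.1°C.
Saturated to 3600 m: -4.7 × 2.4 km = -11.28°C, so T = 8.82°C.

8.82°C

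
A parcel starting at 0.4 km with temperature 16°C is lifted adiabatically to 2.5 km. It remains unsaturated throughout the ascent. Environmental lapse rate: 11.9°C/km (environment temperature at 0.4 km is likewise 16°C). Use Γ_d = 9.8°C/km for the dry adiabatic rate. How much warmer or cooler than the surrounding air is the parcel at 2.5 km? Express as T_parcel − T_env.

Parcel:
  From 400 m to 2500 m (dry): cools by 9.8 × 2.1 = 20.58°C, giving -4.58°C.
Environment:
  From 400 m to 2500 m (environment): cools by 11.9 × 2.1 = 24.99°C, giving -8.99°C.
T_parcel − T_env = -4.58 − (-8.99) = +4.41°C

+4.41°C (parcel warmer than environment)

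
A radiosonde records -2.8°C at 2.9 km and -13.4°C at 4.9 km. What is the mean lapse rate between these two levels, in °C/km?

5.3°C/km

Γ = −ΔT/Δz = (-2.8 − (-13.4)) / (4900 − 2900) m
  = 10.6°C / 2 km = 5.3°C/km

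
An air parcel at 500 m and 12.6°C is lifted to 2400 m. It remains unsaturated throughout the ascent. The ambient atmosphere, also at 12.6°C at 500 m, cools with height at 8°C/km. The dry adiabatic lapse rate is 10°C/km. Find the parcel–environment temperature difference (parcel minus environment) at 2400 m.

Parcel:
  500–2400 m, dry: Δz = 1.9 km ⇒ ΔT = -19°C; T = -6.4°C
Environment:
  500–2400 m, environment: Δz = 1.9 km ⇒ ΔT = -15.2°C; T = -2.6°C
T_parcel − T_env = -6.4 − (-2.6) = -3.8°C

-3.8°C (parcel cooler than environment)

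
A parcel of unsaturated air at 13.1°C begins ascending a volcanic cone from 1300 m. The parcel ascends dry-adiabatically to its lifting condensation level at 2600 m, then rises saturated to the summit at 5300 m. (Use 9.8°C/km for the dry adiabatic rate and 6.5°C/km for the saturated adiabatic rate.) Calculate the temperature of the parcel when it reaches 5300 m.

-17.19°C

1300 → 2600 m (dry, 9.8°C/km): ΔT = -9.8 × 1.3 = -12.74°C → T = 0.36°C
2600 → 5300 m (saturated, 6.5°C/km): ΔT = -6.5 × 2.7 = -17.55°C → T = -17.19°C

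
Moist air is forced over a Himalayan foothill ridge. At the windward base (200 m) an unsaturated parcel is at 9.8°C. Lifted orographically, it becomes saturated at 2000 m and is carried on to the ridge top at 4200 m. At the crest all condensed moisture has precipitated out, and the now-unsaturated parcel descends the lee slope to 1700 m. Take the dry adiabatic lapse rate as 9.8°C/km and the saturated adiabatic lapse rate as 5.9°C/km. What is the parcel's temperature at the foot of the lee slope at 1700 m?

3.68°C

From 200 m to 2000 m (dry): cools by 9.8 × 1.8 = 17.64°C, giving -7.84°C.
From 2000 m to 4200 m (saturated): cools by 5.9 × 2.2 = 12.98°C, giving -20.82°C.
From 4200 m to 1700 m (dry descent): warms by 9.8 × 2.5 = 24.5°C, giving 3.68°C.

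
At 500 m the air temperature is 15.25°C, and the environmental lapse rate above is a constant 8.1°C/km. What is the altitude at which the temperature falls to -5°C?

Height above start = (15.25 − (-5)) / 8.1 = 2.5 km
Altitude = 500 m + 2500 m = 3000 m

3000 m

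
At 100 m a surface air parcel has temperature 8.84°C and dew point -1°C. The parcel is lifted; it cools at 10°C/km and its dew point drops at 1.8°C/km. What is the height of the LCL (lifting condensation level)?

T and T_d converge at 10 − 1.8 = 8.2°C per km
Height above start = (8.84 − (-1)) / 8.2 = 1.2 km
LCL altitude = 100 m + 1200 m = 1300 m

1300 m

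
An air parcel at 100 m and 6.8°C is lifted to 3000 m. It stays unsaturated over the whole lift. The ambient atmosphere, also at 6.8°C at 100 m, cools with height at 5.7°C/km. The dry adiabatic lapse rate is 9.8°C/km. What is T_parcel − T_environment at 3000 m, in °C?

-11.89°C (parcel cooler than environment)

Parcel:
  100–3000 m, dry: Δz = 2.9 km ⇒ ΔT = -28.42°C; T = -21.62°C
Environment:
  100–3000 m, environment: Δz = 2.9 km ⇒ ΔT = -16.53°C; T = -9.73°C
T_parcel − T_env = -21.62 − (-9.73) = -11.89°C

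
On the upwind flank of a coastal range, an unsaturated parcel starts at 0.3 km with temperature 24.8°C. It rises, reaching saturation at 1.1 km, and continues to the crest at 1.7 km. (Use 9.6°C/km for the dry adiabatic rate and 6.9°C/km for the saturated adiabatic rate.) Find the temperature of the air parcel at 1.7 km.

Dry to 1100 m: -9.6 × 0.8 km = -7.68°C, so T = 17.12°C.
Saturated to 1700 m: -6.9 × 0.6 km = -4.14°C, so T = 12.98°C.

12.98°C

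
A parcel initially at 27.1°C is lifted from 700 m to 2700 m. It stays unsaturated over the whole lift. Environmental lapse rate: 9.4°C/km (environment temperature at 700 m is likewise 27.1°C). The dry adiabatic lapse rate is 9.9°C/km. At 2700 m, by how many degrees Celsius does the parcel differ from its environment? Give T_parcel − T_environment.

-1°C (parcel cooler than environment)

Parcel:
  700 → 2700 m (dry, 9.9°C/km): ΔT = -9.9 × 2 = -19.8°C → T = 7.3°C
Environment:
  700 → 2700 m (environment, 9.4°C/km): ΔT = -9.4 × 2 = -18.8°C → T = 8.3°C
T_parcel − T_env = 7.3 − 8.3 = -1°C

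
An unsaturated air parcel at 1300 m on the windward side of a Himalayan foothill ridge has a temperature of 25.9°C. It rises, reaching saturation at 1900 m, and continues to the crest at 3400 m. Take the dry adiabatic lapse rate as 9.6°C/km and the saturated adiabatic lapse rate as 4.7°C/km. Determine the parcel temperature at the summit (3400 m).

13.09°C

1300–1900 m, dry: Δz = 0.6 km ⇒ ΔT = -5.76°C; T = 20.14°C
1900–3400 m, saturated: Δz = 1.5 km ⇒ ΔT = -7.05°C; T = 13.09°C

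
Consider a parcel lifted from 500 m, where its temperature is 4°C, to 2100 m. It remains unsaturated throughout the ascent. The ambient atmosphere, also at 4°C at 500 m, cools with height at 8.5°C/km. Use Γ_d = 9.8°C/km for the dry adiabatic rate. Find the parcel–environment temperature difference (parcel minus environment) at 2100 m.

Parcel:
  500 → 2100 m (dry, 9.8°C/km): ΔT = -9.8 × 1.6 = -15.68°C → T = -11.68°C
Environment:
  500 → 2100 m (environment, 8.5°C/km): ΔT = -8.5 × 1.6 = -13.6°C → T = -9.6°C
T_parcel − T_env = -11.68 − (-9.6) = -2.08°C

-2.08°C (parcel cooler than environment)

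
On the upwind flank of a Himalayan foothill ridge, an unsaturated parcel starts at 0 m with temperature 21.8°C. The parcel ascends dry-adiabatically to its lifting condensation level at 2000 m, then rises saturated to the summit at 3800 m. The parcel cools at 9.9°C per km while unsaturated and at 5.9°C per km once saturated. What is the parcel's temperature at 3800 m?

-8.62°C

0–2000 m, dry: Δz = 2 km ⇒ ΔT = -19.8°C; T = 2°C
2000–3800 m, saturated: Δz = 1.8 km ⇒ ΔT = -10.62°C; T = -8.62°C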